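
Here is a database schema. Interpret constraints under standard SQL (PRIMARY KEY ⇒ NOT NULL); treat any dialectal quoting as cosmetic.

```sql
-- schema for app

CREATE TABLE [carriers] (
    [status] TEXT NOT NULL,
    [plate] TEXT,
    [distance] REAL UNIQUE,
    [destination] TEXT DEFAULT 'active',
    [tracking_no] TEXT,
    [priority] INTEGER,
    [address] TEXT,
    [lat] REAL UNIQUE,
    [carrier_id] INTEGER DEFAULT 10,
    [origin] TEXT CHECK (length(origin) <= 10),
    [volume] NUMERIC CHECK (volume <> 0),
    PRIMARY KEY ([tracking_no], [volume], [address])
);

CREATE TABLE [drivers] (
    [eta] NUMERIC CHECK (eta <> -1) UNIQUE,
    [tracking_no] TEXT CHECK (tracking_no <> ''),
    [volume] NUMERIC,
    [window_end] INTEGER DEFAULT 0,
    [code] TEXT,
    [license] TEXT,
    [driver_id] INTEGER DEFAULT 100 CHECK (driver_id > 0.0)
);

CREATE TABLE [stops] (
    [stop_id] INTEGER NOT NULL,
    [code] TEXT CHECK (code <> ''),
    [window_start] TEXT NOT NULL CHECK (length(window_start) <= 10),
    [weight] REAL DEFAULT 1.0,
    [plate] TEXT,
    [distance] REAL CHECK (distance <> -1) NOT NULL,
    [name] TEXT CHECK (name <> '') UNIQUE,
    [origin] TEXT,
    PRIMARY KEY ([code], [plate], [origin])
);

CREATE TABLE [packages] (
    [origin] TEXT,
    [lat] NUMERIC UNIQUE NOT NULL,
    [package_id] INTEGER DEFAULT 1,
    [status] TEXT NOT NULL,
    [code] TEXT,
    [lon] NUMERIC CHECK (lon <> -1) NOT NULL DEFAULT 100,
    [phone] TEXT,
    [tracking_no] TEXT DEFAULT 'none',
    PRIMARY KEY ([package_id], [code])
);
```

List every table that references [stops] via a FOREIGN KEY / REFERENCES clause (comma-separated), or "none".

none

No REFERENCES clause anywhere in the schema names stops.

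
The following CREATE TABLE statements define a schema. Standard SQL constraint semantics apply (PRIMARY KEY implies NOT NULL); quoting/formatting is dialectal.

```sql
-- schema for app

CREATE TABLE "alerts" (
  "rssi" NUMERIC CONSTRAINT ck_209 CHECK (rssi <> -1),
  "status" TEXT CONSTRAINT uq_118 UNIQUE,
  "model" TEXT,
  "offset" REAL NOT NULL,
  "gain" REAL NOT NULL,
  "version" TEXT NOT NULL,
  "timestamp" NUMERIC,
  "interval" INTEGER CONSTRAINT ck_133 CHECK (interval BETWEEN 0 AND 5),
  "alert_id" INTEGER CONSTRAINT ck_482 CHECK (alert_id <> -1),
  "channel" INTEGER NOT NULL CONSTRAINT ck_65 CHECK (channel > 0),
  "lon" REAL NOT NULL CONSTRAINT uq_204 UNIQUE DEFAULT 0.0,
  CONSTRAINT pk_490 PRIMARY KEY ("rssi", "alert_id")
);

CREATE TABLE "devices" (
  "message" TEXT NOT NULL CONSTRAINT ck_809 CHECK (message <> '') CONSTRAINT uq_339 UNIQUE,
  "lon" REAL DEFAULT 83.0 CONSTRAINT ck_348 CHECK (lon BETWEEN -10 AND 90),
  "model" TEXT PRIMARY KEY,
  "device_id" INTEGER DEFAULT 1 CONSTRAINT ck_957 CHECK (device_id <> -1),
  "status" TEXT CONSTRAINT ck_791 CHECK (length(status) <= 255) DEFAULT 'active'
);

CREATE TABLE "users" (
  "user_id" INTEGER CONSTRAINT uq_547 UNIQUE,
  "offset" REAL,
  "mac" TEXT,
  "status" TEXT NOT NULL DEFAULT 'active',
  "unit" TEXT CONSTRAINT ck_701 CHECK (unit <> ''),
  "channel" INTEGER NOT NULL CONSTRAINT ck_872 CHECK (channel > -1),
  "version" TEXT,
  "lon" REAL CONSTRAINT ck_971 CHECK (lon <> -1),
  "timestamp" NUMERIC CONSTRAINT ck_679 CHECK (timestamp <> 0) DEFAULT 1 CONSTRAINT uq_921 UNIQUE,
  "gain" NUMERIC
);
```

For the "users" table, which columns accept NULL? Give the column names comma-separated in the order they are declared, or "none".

user_id, offset, mac, unit, version, lon, timestamp, gain

- user_id: UNIQUE does not imply NOT NULL → nullable.
- offset: no NOT NULL constraint applies → nullable.
- mac: no NOT NULL constraint applies → nullable.
- status: declared NOT NULL → not nullable.
- unit: CHECK does not forbid NULL (a CHECK constraint passes when its expression is NULL) → nullable.
- channel: declared NOT NULL → not nullable.
- version: no NOT NULL constraint applies → nullable.
- lon: CHECK does not forbid NULL (a CHECK constraint passes when its expression is NULL) → nullable.
- timestamp: CHECK does not forbid NULL (a CHECK constraint passes when its expression is NULL) → nullable.
- gain: no NOT NULL constraint applies → nullable.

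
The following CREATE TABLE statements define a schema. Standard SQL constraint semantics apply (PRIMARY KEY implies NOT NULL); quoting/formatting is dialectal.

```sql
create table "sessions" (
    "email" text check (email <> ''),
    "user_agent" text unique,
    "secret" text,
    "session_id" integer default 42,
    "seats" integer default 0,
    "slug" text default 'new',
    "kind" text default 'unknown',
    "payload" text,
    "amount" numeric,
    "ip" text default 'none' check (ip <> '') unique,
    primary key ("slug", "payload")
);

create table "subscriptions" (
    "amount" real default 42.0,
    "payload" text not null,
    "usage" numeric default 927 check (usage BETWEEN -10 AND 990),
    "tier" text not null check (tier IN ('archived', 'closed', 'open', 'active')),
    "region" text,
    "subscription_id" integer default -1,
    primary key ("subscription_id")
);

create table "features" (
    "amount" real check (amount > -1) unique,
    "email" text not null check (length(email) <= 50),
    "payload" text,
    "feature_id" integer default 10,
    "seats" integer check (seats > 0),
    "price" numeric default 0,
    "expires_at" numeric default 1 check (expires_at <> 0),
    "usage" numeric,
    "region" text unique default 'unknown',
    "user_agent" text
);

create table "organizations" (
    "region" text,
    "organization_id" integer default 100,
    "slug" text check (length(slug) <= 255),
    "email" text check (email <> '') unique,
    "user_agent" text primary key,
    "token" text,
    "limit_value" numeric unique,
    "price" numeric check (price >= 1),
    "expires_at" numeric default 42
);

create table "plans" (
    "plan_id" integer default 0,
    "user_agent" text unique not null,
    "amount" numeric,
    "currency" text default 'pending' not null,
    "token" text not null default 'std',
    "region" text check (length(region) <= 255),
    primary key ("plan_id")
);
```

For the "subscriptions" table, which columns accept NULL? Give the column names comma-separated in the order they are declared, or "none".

- amount: DEFAULT only fills an omitted column; an explicit NULL is still allowed → nullable.
- payload: declared NOT NULL → not nullable.
- usage: CHECK does not forbid NULL (a CHECK constraint passes when its expression is NULL) → nullable.
- tier: declared NOT NULL → not nullable.
- region: no NOT NULL constraint applies → nullable.
- subscription_id: part of the PRIMARY KEY, which implies NOT NULL → not nullable.

amount, usage, region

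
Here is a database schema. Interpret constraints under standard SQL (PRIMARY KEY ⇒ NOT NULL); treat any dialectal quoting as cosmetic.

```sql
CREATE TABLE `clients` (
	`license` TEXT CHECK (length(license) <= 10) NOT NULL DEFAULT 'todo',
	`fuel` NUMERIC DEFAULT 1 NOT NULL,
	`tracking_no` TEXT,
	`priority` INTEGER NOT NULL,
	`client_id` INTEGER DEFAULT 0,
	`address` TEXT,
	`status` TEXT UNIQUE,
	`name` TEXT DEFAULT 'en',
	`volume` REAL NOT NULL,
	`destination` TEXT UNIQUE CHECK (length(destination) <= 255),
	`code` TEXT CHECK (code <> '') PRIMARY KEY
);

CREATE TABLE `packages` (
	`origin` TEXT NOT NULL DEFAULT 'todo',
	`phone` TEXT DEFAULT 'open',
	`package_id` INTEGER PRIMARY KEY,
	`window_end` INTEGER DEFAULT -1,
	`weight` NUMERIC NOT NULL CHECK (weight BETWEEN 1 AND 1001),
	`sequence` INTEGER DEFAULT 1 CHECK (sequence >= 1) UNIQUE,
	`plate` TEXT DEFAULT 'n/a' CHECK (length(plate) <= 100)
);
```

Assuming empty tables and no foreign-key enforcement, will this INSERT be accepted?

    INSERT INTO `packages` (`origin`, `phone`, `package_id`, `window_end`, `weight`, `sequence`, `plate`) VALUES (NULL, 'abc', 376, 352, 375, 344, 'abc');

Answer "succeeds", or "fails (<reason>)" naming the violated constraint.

fails (NOT NULL on origin)

origin is explicitly set to NULL, but origin is declared NOT NULL.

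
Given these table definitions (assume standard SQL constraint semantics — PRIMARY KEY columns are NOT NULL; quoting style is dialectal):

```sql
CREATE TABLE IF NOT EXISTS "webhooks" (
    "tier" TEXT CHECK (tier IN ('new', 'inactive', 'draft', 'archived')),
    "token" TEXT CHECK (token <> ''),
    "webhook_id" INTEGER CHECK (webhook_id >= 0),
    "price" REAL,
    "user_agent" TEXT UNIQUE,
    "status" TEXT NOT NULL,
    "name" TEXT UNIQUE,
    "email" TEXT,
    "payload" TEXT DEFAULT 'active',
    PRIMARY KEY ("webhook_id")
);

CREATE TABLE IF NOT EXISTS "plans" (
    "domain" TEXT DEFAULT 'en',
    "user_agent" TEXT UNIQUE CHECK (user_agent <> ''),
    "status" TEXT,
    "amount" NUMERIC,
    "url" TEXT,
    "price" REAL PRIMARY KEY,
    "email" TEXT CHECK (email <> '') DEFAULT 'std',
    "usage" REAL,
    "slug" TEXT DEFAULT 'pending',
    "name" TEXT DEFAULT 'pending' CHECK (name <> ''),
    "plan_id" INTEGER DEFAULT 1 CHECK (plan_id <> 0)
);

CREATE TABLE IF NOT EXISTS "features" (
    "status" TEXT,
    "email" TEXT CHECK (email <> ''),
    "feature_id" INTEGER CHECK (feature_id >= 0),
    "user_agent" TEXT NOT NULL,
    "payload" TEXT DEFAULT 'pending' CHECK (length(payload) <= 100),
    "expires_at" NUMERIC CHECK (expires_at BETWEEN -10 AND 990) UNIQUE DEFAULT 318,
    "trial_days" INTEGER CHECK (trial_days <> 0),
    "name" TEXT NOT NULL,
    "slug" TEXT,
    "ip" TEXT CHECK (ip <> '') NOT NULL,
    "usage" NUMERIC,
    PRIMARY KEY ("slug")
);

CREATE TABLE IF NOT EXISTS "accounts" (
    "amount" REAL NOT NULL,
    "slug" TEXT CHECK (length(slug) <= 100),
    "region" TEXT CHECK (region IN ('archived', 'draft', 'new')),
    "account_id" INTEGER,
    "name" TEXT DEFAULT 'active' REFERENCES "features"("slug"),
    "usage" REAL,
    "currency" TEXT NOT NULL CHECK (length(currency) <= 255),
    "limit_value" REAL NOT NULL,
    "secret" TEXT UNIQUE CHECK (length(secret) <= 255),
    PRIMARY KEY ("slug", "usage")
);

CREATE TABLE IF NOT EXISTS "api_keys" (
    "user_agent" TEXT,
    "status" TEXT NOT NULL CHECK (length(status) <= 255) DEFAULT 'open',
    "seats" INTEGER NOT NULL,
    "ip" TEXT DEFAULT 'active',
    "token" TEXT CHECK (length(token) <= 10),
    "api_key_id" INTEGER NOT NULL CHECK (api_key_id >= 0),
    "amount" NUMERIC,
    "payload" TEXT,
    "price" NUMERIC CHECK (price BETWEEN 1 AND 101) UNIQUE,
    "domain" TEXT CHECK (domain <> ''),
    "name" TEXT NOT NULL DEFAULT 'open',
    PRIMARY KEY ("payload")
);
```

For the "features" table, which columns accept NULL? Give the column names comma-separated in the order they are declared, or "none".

- status: no NOT NULL constraint applies → nullable.
- email: CHECK does not forbid NULL (a CHECK constraint passes when its expression is NULL) → nullable.
- feature_id: CHECK does not forbid NULL (a CHECK constraint passes when its expression is NULL) → nullable.
- user_agent: declared NOT NULL → not nullable.
- payload: CHECK does not forbid NULL (a CHECK constraint passes when its expression is NULL) → nullable.
- expires_at: CHECK does not forbid NULL (a CHECK constraint passes when its expression is NULL) → nullable.
- trial_days: CHECK does not forbid NULL (a CHECK constraint passes when its expression is NULL) → nullable.
- name: declared NOT NULL → not nullable.
- slug: part of the PRIMARY KEY, which implies NOT NULL → not nullable.
- ip: declared NOT NULL → not nullable.
- usage: no NOT NULL constraint applies → nullable.

status, email, feature_id, payload, expires_at, trial_days, usage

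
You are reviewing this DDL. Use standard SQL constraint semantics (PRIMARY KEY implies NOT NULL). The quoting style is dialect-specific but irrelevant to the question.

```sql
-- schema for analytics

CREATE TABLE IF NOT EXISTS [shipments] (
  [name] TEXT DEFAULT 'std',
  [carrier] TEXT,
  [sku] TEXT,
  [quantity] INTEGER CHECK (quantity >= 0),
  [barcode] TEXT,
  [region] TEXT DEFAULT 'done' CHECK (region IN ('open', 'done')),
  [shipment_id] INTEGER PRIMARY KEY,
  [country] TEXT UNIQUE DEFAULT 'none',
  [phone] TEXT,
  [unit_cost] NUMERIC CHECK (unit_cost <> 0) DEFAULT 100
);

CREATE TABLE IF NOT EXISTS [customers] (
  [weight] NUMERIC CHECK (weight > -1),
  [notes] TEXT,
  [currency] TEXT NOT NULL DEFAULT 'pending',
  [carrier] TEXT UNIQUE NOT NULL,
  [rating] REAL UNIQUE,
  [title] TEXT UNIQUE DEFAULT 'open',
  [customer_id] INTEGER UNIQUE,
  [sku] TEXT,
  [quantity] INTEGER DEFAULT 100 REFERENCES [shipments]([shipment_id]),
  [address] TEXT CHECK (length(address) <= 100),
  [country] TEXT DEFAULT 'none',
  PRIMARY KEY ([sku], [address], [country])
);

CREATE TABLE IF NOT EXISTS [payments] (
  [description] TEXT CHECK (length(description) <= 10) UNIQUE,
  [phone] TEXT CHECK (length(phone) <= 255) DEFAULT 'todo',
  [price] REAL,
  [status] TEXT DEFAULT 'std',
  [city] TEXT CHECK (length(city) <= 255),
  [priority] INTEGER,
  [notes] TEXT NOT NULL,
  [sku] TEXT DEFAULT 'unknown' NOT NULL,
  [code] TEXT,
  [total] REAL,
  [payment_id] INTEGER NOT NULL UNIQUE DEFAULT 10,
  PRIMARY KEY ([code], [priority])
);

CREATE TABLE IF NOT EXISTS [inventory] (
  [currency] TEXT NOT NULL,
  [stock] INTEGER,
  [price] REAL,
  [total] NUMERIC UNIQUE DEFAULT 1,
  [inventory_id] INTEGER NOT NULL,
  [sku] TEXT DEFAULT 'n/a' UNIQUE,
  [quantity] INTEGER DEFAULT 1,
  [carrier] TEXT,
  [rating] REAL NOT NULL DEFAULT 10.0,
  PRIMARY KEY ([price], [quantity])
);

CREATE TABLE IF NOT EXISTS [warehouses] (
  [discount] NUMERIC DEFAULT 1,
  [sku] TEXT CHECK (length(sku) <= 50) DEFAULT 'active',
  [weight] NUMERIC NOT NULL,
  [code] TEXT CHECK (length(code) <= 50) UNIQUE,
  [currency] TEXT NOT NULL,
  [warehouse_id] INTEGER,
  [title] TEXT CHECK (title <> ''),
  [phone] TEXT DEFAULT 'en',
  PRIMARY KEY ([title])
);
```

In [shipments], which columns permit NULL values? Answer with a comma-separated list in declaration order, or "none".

- name: DEFAULT only fills an omitted column; an explicit NULL is still allowed → nullable.
- carrier: no NOT NULL constraint applies → nullable.
- sku: no NOT NULL constraint applies → nullable.
- quantity: CHECK does not forbid NULL (a CHECK constraint passes when its expression is NULL) → nullable.
- barcode: no NOT NULL constraint applies → nullable.
- region: CHECK does not forbid NULL (a CHECK constraint passes when its expression is NULL) → nullable.
- shipment_id: part of the PRIMARY KEY, which implies NOT NULL → not nullable.
- country: UNIQUE does not imply NOT NULL → nullable.
- phone: no NOT NULL constraint applies → nullable.
- unit_cost: CHECK does not forbid NULL (a CHECK constraint passes when its expression is NULL) → nullable.

name, carrier, sku, quantity, barcode, region, country, phone, unit_cost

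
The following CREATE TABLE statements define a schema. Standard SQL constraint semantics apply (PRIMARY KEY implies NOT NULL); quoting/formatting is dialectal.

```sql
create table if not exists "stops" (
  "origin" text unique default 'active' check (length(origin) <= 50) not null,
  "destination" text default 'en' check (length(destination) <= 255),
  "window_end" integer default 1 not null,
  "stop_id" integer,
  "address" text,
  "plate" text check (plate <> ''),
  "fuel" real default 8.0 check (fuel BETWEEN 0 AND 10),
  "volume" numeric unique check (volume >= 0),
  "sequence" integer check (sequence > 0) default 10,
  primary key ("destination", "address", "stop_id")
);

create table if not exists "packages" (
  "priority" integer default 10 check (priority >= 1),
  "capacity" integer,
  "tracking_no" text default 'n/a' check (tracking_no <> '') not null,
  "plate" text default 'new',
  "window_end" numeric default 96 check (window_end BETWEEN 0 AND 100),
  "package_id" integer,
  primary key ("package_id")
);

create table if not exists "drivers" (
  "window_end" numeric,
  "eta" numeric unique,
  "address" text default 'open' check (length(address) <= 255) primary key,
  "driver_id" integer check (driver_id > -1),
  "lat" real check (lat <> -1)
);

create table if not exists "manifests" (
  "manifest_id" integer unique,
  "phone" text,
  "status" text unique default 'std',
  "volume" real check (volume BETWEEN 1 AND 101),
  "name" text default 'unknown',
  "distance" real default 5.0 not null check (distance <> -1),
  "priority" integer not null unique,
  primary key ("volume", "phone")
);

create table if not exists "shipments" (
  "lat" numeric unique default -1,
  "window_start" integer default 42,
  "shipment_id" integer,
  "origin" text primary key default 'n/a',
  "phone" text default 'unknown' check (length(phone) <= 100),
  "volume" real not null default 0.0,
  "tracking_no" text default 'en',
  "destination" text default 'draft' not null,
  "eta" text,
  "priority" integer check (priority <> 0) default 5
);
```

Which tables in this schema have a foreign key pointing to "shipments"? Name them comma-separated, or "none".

No REFERENCES clause anywhere in the schema names shipments.

none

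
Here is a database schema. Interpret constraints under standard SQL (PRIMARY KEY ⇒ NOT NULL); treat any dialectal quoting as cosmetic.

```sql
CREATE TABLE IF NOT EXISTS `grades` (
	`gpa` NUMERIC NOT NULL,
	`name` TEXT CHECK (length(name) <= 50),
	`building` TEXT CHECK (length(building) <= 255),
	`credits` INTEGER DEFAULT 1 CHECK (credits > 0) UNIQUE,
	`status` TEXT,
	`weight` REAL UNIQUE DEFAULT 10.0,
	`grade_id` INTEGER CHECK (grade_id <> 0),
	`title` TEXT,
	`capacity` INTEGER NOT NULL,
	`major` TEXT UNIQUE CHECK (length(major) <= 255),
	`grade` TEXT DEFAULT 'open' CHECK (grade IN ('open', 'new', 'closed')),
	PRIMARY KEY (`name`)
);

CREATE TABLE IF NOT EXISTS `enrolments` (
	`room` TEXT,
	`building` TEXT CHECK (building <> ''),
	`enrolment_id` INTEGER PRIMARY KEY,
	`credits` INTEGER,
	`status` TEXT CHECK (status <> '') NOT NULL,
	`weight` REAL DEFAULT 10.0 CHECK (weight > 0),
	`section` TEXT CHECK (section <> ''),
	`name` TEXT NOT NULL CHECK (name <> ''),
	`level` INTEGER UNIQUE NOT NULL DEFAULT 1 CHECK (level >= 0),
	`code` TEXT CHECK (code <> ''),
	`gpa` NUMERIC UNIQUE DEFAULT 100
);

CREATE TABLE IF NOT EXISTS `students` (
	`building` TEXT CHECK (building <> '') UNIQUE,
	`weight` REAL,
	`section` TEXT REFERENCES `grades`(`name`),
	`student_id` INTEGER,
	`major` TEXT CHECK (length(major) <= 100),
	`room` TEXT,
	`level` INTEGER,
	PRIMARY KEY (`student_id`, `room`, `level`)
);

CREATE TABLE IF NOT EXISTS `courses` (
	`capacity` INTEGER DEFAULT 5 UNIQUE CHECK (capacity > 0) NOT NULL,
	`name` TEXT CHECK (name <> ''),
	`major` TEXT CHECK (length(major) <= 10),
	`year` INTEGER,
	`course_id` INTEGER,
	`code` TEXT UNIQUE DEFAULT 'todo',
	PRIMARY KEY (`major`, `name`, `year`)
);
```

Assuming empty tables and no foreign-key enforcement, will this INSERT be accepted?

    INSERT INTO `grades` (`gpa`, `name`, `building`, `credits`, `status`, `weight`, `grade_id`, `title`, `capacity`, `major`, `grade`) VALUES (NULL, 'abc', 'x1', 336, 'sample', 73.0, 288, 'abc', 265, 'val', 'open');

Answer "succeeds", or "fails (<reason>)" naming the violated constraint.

gpa is explicitly set to NULL, but gpa is declared NOT NULL.

fails (NOT NULL on gpa)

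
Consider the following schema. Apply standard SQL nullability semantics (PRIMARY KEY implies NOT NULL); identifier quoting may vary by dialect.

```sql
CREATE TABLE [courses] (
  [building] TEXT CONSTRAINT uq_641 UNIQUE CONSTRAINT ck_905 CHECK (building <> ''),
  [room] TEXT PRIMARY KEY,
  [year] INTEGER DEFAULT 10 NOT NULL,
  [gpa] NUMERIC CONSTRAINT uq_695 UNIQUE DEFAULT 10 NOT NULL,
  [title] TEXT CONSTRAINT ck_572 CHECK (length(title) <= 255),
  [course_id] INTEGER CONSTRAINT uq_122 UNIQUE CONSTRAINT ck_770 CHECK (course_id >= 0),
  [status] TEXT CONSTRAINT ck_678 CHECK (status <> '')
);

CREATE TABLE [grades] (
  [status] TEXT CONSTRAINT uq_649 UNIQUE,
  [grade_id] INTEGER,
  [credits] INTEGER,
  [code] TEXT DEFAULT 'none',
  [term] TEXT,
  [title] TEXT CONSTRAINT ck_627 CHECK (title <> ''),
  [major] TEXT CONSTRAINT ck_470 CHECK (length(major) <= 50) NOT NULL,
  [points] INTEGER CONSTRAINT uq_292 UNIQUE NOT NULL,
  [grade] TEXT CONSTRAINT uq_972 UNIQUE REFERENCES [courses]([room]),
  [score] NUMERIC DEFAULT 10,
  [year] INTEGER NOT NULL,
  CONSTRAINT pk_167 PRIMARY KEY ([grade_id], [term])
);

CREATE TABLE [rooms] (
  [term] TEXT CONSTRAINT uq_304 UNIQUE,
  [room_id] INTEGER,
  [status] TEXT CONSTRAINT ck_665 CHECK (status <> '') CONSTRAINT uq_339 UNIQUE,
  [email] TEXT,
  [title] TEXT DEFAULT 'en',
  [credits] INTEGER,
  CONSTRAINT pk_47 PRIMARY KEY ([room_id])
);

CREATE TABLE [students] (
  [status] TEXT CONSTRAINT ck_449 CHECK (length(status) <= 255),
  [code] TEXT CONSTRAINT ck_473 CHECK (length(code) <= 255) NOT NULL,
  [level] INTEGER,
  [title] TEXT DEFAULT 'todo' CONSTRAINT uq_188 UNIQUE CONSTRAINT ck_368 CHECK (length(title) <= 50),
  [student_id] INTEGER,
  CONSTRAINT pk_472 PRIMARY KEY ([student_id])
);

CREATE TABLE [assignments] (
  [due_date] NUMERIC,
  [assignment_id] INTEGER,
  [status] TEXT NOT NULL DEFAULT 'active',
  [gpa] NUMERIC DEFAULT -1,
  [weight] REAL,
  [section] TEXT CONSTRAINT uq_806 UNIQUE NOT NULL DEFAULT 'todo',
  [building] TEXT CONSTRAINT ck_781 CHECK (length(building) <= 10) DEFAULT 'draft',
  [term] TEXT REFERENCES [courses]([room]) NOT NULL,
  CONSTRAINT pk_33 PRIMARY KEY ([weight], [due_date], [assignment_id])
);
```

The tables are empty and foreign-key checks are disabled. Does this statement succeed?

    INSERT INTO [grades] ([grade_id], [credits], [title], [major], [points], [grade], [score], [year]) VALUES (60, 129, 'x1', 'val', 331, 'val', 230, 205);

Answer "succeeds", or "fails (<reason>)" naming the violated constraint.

term is omitted from the column list and has no DEFAULT, so it would receive NULL.
But term is part of the PRIMARY KEY (implied NOT NULL).

fails (NOT NULL on term)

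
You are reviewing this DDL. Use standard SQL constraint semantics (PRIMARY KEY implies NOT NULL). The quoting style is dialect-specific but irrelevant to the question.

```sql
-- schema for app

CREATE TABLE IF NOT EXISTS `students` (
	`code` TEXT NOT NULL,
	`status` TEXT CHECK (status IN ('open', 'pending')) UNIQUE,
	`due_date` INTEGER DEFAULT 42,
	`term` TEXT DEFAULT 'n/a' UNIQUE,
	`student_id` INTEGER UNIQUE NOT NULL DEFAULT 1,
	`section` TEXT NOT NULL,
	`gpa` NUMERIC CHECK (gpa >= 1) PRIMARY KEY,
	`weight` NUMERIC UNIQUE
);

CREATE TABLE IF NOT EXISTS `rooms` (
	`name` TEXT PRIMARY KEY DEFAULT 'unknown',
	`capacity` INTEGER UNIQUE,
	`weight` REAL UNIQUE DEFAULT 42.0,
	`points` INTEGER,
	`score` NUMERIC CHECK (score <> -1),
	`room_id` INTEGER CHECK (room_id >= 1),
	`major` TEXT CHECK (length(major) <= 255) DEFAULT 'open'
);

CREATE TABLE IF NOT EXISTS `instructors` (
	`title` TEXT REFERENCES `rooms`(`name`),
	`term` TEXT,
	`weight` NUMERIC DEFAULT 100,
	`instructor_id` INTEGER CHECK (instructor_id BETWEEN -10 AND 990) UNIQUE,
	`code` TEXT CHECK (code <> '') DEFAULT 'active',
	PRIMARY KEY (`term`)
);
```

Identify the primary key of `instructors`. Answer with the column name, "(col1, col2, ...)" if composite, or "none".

term is declared PRIMARY KEY as a table-level PRIMARY KEY clause.

term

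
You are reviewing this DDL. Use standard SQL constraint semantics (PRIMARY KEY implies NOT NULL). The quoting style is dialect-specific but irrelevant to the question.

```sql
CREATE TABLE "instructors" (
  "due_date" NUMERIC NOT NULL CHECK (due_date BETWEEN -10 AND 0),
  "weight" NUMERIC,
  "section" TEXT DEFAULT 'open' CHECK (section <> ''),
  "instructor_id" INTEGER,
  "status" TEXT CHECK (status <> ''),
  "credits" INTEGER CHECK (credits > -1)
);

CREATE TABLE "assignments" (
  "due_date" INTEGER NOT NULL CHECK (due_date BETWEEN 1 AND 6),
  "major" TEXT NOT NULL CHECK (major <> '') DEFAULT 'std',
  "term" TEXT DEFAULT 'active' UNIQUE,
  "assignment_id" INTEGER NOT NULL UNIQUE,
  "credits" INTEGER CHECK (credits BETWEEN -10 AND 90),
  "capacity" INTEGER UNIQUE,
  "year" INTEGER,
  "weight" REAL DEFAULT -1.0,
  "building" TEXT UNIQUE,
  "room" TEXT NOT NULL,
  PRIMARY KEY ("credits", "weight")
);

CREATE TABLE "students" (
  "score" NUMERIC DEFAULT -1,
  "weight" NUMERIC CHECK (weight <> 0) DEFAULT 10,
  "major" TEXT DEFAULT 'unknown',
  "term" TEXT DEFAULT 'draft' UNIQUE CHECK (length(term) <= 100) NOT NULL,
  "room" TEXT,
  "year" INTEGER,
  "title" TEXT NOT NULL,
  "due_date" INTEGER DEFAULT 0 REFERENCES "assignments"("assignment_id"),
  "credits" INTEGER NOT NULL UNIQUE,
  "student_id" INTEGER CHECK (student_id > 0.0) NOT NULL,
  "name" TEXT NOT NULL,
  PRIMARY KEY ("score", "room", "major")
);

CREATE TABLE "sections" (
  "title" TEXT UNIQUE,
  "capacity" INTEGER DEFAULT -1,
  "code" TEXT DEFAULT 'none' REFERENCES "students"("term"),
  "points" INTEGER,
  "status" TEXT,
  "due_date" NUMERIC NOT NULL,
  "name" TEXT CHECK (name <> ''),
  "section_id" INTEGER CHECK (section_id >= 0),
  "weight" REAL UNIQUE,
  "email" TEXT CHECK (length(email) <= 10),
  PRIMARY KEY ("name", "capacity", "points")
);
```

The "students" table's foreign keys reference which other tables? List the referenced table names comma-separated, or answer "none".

- due_date REFERENCES assignments(assignment_id).

assignments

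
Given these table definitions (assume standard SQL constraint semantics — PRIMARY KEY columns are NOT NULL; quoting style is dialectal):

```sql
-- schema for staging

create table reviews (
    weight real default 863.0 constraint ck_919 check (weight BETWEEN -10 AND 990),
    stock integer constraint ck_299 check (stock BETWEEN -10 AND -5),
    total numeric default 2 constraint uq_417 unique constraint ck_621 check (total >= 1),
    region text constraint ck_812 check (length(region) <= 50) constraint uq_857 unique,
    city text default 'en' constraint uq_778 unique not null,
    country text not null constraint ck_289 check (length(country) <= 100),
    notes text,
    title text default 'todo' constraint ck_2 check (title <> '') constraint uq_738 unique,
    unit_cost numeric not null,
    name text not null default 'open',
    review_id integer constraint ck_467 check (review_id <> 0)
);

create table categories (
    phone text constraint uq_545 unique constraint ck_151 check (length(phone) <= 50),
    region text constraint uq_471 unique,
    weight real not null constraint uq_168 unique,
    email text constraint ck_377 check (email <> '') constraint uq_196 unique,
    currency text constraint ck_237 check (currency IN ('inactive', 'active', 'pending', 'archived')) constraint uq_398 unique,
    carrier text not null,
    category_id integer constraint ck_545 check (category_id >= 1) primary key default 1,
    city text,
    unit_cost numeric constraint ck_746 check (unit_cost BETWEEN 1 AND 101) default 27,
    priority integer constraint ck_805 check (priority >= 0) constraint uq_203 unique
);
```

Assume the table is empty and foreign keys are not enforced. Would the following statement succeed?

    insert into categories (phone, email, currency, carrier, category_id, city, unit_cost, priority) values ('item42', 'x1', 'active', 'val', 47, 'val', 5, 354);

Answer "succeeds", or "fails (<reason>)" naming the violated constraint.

fails (NOT NULL on weight)

weight is omitted from the column list and has no DEFAULT, so it would receive NULL.
But weight is declared NOT NULL.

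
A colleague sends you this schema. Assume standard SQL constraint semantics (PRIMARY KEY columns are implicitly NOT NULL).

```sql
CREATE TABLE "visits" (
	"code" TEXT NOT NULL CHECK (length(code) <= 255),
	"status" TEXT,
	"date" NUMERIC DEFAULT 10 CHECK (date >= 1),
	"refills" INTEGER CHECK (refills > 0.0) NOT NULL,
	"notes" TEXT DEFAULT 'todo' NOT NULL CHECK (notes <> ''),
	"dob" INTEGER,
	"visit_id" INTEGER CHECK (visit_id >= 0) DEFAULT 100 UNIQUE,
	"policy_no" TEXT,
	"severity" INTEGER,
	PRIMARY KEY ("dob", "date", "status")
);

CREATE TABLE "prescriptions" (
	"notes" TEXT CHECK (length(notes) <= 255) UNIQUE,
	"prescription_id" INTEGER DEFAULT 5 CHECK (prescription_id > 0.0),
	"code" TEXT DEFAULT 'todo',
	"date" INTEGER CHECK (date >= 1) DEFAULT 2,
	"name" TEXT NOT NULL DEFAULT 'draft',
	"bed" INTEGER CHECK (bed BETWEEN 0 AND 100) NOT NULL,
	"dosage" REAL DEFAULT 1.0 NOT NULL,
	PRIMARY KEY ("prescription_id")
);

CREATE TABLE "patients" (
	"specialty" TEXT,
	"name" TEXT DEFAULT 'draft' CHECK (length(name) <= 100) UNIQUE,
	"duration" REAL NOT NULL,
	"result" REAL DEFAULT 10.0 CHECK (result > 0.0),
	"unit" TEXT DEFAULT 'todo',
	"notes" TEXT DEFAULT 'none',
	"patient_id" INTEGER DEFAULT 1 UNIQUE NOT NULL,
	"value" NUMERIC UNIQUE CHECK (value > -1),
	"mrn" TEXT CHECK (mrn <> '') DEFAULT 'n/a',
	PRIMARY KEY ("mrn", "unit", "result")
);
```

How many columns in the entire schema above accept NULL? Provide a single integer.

10

visits: 3 nullable (visit_id, policy_no, severity — PK (dob, date, status) and explicit NOT NULL columns excluded).
prescriptions: 3 nullable (notes, code, date — PK (prescription_id) and explicit NOT NULL columns excluded).
patients: 4 nullable (specialty, name, notes, value — PK (mrn, unit, result) and explicit NOT NULL columns excluded).
Total: 3 + 3 + 4 = 10.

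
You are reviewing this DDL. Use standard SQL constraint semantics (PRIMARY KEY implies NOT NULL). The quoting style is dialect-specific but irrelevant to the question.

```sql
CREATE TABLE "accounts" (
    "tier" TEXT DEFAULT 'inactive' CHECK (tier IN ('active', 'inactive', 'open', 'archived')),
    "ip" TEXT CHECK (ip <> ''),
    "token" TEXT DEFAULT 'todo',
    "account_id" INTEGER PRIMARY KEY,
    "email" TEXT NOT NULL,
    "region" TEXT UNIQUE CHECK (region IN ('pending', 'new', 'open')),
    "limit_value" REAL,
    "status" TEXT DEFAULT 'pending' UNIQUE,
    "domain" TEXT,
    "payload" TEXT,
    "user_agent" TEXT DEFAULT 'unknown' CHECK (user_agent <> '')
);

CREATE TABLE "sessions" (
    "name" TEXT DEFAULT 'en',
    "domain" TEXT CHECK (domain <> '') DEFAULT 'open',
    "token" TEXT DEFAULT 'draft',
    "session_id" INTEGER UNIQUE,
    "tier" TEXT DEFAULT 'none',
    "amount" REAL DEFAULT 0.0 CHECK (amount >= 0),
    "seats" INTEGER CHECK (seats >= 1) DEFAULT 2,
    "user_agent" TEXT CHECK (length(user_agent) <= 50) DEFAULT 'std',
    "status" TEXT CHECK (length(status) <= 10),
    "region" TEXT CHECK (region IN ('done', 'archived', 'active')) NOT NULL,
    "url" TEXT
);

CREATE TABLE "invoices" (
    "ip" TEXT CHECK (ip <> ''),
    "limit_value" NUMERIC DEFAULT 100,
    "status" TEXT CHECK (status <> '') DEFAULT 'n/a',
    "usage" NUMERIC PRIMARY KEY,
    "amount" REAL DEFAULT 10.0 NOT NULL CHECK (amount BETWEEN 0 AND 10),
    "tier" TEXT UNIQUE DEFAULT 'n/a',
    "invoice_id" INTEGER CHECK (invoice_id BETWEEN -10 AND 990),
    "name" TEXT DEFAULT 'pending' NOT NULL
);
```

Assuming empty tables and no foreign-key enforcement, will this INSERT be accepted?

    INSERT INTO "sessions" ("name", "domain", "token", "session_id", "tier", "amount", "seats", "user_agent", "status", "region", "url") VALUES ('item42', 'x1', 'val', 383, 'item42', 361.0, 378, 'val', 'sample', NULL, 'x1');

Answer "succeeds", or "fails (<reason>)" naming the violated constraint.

region is explicitly set to NULL, but region is declared NOT NULL.

fails (NOT NULL on region)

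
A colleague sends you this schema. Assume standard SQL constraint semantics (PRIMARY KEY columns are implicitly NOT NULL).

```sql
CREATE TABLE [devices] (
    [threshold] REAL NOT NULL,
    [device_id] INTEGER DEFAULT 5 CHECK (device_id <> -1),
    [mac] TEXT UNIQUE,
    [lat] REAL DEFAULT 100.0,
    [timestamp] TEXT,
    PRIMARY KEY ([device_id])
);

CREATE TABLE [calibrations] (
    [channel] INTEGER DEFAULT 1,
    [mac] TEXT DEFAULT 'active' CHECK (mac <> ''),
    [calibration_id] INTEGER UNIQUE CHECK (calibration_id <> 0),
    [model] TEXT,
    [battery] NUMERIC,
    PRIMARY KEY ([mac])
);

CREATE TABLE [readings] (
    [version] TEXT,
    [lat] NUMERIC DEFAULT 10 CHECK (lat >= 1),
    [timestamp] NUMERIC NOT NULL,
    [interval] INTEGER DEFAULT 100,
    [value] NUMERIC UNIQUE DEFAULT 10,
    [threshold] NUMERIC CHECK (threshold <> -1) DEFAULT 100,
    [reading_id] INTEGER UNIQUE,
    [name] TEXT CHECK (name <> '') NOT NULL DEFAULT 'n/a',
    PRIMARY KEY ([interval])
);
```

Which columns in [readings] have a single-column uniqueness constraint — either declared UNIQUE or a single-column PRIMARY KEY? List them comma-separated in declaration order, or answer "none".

interval, value, reading_id

- version: no UNIQUE or single-column PK constraint.
- lat: no UNIQUE or single-column PK constraint.
- timestamp: no UNIQUE or single-column PK constraint.
- interval: single-column PRIMARY KEY → unique.
- value: declared UNIQUE → unique.
- threshold: no UNIQUE or single-column PK constraint.
- reading_id: declared UNIQUE → unique.
- name: no UNIQUE or single-column PK constraint.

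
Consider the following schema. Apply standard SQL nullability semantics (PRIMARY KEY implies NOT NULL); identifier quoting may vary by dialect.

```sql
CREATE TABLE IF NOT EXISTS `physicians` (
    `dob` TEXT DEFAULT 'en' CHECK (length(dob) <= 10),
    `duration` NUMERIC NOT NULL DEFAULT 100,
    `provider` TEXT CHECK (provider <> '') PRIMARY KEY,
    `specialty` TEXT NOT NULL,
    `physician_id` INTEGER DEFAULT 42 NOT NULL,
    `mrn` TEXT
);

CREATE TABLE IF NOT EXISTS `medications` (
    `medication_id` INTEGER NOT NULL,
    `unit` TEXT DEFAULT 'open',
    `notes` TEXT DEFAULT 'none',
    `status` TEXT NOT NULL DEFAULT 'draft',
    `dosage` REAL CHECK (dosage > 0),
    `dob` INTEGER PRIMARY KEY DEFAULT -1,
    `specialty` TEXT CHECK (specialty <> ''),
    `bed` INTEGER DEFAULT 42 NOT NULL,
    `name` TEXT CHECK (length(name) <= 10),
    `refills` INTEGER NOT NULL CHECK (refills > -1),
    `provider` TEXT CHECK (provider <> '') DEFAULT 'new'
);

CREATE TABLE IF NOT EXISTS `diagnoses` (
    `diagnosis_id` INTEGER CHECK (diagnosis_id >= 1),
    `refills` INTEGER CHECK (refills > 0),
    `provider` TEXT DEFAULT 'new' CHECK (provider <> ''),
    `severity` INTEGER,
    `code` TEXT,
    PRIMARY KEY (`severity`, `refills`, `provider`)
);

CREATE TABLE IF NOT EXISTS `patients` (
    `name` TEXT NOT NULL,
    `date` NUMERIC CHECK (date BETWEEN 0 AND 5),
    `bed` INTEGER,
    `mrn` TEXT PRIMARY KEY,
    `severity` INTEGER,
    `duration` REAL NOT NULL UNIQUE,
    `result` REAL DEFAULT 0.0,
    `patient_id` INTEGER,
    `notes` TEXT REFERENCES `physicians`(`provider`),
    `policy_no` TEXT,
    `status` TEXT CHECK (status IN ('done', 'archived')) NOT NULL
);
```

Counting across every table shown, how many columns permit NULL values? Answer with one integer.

17

physicians: 2 nullable (dob, mrn — PK (provider) and explicit NOT NULL columns excluded).
medications: 6 nullable (unit, notes, dosage, specialty, name, provider — PK (dob) and explicit NOT NULL columns excluded).
diagnoses: 2 nullable (diagnosis_id, code — PK (severity, refills, provider) and explicit NOT NULL columns excluded).
patients: 7 nullable (date, bed, severity, result, patient_id, notes, policy_no — PK (mrn) and explicit NOT NULL columns excluded).
Total: 2 + 6 + 2 + 7 = 17.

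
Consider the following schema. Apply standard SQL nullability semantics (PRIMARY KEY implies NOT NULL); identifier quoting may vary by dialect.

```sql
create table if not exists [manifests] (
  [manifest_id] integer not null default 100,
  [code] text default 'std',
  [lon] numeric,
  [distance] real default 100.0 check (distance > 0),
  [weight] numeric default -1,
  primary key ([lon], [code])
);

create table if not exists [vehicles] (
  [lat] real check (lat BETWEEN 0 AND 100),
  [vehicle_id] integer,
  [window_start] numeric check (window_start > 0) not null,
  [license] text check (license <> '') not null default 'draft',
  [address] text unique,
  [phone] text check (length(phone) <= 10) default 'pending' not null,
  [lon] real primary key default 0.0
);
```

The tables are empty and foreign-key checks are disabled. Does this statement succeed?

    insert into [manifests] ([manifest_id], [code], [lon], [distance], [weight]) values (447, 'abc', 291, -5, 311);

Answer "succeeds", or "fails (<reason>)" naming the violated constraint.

fails (CHECK on distance)

The value -5 for distance violates CHECK (distance > 0).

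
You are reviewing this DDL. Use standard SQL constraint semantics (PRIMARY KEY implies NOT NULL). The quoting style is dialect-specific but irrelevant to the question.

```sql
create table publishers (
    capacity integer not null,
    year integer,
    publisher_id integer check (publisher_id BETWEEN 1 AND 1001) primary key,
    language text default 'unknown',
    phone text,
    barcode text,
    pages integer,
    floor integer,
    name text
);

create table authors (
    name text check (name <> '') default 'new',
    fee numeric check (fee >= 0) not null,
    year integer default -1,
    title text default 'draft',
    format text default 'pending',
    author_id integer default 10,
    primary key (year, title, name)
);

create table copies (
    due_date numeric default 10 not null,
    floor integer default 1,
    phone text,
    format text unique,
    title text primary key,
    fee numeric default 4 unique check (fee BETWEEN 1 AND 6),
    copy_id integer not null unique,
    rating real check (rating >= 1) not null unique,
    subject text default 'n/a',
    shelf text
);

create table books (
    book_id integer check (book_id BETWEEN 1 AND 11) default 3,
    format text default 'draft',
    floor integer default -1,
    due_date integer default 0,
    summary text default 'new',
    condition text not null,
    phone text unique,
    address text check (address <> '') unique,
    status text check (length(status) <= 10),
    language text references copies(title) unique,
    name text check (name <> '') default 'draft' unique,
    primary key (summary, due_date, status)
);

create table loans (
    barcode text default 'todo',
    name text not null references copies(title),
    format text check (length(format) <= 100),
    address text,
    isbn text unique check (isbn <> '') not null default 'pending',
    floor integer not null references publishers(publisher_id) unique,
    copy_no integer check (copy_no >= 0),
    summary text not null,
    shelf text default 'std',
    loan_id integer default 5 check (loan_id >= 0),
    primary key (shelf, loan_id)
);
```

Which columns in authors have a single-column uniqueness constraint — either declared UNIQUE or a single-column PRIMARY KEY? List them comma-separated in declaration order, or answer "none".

- name: part of a composite PRIMARY KEY — only the tuple is unique, not this column on its own.
- fee: no UNIQUE or single-column PK constraint.
- year: part of a composite PRIMARY KEY — only the tuple is unique, not this column on its own.
- title: part of a composite PRIMARY KEY — only the tuple is unique, not this column on its own.
- format: no UNIQUE or single-column PK constraint.
- author_id: no UNIQUE or single-column PK constraint.

none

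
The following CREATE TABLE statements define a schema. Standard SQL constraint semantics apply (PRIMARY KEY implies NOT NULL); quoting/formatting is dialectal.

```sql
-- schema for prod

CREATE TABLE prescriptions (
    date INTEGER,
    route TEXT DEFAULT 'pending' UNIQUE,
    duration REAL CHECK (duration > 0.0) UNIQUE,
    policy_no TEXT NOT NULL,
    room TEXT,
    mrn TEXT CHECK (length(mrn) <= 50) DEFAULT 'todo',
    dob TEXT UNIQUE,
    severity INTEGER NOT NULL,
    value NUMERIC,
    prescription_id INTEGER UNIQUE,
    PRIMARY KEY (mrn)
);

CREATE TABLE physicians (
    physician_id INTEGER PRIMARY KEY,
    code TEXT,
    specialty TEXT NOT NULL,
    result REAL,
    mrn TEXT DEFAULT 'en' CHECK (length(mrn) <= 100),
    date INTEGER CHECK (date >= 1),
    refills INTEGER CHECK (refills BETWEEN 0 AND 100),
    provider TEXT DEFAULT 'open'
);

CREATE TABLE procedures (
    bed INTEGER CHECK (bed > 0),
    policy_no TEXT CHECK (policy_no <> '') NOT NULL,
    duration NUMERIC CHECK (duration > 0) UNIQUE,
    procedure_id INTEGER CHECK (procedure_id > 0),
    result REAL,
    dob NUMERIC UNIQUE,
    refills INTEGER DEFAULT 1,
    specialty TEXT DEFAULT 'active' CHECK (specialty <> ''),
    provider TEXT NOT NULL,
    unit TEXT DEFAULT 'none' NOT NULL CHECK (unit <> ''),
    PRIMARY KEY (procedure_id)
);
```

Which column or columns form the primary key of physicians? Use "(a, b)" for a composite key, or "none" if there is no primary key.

physician_id is declared PRIMARY KEY inline on the column.

physician_id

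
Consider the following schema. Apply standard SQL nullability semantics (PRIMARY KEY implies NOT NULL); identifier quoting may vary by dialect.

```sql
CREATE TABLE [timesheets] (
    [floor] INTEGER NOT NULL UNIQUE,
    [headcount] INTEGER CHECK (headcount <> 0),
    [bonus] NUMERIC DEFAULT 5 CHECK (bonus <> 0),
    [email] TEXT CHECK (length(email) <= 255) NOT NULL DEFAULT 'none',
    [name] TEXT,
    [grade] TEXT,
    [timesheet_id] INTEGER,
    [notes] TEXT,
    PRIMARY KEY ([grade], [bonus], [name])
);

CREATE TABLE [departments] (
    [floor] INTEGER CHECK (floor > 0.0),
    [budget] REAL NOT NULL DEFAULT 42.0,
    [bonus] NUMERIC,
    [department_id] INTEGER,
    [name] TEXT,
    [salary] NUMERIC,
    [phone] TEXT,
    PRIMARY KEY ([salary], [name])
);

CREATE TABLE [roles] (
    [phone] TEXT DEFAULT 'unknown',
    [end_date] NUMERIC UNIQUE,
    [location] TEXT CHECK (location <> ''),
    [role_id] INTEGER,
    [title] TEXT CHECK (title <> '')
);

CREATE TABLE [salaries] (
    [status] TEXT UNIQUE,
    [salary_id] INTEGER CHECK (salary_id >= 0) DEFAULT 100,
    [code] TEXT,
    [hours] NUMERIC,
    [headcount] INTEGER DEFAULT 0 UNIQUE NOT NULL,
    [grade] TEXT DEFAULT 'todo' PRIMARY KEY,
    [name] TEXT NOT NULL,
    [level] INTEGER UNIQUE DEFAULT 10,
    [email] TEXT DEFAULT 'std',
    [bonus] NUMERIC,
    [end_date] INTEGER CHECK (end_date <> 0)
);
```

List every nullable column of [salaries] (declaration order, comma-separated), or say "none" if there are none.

status, salary_id, code, hours, level, email, bonus, end_date

- status: UNIQUE does not imply NOT NULL → nullable.
- salary_id: CHECK does not forbid NULL (a CHECK constraint passes when its expression is NULL) → nullable.
- code: no NOT NULL constraint applies → nullable.
- hours: no NOT NULL constraint applies → nullable.
- headcount: declared NOT NULL → not nullable.
- grade: part of the PRIMARY KEY, which implies NOT NULL → not nullable.
- name: declared NOT NULL → not nullable.
- level: UNIQUE does not imply NOT NULL → nullable.
- email: DEFAULT only fills an omitted column; an explicit NULL is still allowed → nullable.
- bonus: no NOT NULL constraint applies → nullable.
- end_date: CHECK does not forbid NULL (a CHECK constraint passes when its expression is NULL) → nullable.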